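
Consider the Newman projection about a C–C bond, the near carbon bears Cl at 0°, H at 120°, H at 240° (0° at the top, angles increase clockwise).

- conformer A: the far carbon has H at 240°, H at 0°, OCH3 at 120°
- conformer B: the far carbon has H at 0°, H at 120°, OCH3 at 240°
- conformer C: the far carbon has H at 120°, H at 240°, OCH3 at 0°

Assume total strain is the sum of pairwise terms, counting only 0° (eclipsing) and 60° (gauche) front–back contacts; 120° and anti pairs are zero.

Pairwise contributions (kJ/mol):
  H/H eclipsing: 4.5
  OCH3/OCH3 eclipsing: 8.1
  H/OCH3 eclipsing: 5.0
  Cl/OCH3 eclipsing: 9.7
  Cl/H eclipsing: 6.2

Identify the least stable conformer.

C

A is eclipsed. Cl at 0° is eclipsed with H at 0° (6.2); H at 120° is eclipsed with OCH3 at 120° (5.0); H at 240° is eclipsed with H at 240° (4.5). Total 15.7 kJ/mol.
B is eclipsed. Cl at 0° is eclipsed with H at 0° (6.2); H at 120° is eclipsed with H at 120° (4.5); H at 240° is eclipsed with OCH3 at 240° (5.0). Total 15.7 kJ/mol.
C is eclipsed. Cl at 0° is eclipsed with OCH3 at 0° (9.7); H at 120° is eclipsed with H at 120° (4.5); H at 240° is eclipsed with H at 240° (4.5). Total 18.7 kJ/mol.
C has the highest total (18.7 kJ/mol).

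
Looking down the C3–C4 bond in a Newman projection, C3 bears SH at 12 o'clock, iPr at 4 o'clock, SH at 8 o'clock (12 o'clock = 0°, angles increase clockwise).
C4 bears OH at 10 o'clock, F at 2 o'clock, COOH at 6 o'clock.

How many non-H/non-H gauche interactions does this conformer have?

Non-H gauche pairs: SH(0°)/OH(300°); SH(0°)/F(60°); iPr(120°)/F(60°); iPr(120°)/COOH(180°); SH(240°)/OH(300°); SH(240°)/COOH(180°) — 6 interactions.

6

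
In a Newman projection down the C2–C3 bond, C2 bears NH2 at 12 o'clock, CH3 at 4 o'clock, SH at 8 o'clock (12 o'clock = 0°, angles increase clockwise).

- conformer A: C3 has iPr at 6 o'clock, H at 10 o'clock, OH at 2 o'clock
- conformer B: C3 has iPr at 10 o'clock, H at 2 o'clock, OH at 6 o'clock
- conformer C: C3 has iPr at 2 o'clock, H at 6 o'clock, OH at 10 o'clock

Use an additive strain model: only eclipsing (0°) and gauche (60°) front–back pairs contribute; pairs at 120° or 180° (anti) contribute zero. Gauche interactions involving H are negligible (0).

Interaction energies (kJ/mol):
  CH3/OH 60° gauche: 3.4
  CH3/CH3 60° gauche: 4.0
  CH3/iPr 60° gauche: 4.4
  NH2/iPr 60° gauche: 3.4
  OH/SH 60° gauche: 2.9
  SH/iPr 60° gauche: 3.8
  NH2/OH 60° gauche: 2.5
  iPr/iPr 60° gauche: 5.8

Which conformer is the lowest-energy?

A (staggered): NH2(0°)/OH(60°) gauche 2.5; CH3(120°)/iPr(180°) gauche 4.4; CH3(120°)/OH(60°) gauche 3.4; SH(240°)/iPr(180°) gauche 3.8 → 14.1 kJ/mol.
B (staggered): NH2(0°)/iPr(300°) gauche 3.4; CH3(120°)/OH(180°) gauche 3.4; SH(240°)/iPr(300°) gauche 3.8; SH(240°)/OH(180°) gauche 2.9 → 13.5 kJ/mol.
C (staggered): NH2(0°)/iPr(60°) gauche 3.4; NH2(0°)/OH(300°) gauche 2.5; CH3(120°)/iPr(60°) gauche 4.4; SH(240°)/OH(300°) gauche 2.9 → 13.2 kJ/mol.
C has the lowest total (13.2 kJ/mol).

C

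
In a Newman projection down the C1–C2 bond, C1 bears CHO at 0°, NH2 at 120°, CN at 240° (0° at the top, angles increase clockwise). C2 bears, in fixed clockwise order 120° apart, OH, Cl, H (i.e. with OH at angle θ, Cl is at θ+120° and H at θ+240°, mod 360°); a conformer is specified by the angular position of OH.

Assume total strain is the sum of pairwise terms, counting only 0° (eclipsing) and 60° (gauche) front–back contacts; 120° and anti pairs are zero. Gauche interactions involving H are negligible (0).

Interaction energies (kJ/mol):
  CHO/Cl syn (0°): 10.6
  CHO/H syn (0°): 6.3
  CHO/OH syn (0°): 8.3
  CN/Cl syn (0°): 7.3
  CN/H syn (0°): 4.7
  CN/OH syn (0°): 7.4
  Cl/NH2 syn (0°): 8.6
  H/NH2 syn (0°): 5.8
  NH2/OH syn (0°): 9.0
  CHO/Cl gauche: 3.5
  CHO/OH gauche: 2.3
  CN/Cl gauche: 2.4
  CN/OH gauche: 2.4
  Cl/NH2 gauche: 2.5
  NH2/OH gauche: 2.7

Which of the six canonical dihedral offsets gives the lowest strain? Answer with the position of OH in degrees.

OH at 0° is eclipsed. CHO at 0° is eclipsed with OH at 0° (8.3); NH2 at 120° is eclipsed with Cl at 120° (8.6); CN at 240° is eclipsed with H at 240° (4.7). Total 21.6 kJ/mol.
OH at 60° is staggered. CHO at 0° is gauche with OH at 60° (2.3); NH2 at 120° is gauche with OH at 60° (2.7); NH2 at 120° is gauche with Cl at 180° (2.5); CN at 240° is gauche with Cl at 180° (2.4). Total 9.9 kJ/mol.
OH at 120° is eclipsed. CHO at 0° is eclipsed with H at 0° (6.3); NH2 at 120° is eclipsed with OH at 120° (9.0); CN at 240° is eclipsed with Cl at 240° (7.3). Total 22.6 kJ/mol.
OH at 180° is staggered. CHO at 0° is gauche with Cl at 300° (3.5); NH2 at 120° is gauche with OH at 180° (2.7); CN at 240° is gauche with OH at 180° (2.4); CN at 240° is gauche with Cl at 300° (2.4). Total 11.0 kJ/mol.
OH at 240° is eclipsed. CHO at 0° is eclipsed with Cl at 0° (10.6); NH2 at 120° is eclipsed with H at 120° (5.8); CN at 240° is eclipsed with OH at 240° (7.4). Total 23.8 kJ/mol.
OH at 300° is staggered. CHO at 0° is gauche with OH at 300° (2.3); CHO at 0° is gauche with Cl at 60° (3.5); NH2 at 120° is gauche with Cl at 60° (2.5); CN at 240° is gauche with OH at 300° (2.4). Total 10.7 kJ/mol.
The minimum (9.9 kJ/mol) occurs with OH at 60°.

60°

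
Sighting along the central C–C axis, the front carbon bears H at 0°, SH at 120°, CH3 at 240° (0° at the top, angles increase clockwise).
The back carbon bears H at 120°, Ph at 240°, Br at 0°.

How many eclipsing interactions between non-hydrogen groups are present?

1

Non-H eclipsing pairs: CH3(240°)/Ph(240°) — 1 interaction.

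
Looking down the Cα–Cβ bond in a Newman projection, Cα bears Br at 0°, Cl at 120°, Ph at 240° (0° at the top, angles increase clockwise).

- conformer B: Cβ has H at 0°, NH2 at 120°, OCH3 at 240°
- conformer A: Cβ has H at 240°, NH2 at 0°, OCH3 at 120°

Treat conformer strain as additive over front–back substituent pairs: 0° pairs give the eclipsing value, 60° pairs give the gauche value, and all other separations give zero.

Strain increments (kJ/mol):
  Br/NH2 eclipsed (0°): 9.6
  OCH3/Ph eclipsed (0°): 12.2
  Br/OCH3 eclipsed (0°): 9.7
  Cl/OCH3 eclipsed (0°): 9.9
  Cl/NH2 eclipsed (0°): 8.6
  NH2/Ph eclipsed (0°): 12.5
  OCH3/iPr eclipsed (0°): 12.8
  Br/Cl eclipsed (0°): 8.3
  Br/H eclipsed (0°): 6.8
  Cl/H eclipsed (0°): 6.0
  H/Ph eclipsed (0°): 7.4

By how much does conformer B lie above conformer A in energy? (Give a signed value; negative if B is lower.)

+0.7 kJ/mol

B (eclipsed): Br–H eclipsed, Cl–NH2 eclipsed, Ph–OCH3 eclipsed; 6.8 + 8.6 + 12.2 = 27.6 kJ/mol.
A (eclipsed): Br–NH2 eclipsed, Cl–OCH3 eclipsed, Ph–H eclipsed; 9.6 + 9.9 + 7.4 = 26.9 kJ/mol.
E(B) − E(A) = 27.6 − 26.9 = +0.7 kJ/mol.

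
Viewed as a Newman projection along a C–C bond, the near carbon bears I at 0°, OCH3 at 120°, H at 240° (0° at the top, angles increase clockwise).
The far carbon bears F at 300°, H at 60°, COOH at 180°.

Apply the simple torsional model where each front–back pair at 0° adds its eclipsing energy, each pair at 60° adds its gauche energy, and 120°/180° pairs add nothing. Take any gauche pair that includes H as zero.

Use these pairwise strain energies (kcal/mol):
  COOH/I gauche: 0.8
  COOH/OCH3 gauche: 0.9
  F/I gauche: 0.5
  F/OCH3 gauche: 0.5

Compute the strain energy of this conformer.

1.4 kcal/mol

This conformer (staggered): I(0°)/F(300°) gauche 0.5; OCH3(120°)/COOH(180°) gauche 0.9 → 1.4 kcal/mol.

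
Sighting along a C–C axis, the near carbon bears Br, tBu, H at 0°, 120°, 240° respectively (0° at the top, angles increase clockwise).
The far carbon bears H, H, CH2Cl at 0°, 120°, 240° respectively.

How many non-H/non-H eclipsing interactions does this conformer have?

Every eclipsing pair involves H, so the count is 0.

0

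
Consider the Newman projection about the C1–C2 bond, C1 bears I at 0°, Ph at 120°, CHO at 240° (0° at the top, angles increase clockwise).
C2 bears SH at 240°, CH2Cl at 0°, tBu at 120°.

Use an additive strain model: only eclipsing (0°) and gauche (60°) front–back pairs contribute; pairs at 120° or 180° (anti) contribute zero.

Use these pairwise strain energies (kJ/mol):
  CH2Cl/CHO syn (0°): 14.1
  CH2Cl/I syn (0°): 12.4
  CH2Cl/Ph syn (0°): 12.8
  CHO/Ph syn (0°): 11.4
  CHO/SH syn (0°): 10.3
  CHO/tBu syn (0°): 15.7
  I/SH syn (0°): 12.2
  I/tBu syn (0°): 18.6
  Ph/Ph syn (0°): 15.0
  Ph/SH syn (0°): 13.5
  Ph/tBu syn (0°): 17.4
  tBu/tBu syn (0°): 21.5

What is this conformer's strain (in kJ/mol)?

This conformer (eclipsed): I–CH2Cl eclipsed, Ph–tBu eclipsed, CHO–SH eclipsed; 12.4 + 17.4 + 10.3 = 40.1 kJ/mol.

40.1 kJ/mol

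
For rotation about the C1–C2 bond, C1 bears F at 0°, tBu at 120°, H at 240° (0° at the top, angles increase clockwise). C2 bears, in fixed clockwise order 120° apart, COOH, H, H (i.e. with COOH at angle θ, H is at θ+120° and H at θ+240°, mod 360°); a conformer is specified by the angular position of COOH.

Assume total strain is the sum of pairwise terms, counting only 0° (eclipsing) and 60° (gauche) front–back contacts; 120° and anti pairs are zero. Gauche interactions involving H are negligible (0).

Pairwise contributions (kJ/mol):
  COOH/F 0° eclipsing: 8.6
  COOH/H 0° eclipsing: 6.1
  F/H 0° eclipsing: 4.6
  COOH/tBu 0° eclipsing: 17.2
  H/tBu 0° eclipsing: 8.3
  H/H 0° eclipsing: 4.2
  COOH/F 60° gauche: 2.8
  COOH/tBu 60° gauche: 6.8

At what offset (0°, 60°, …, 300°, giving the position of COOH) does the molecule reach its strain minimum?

300°

COOH at 0° (eclipsed): F–COOH eclipsed, tBu–H eclipsed, H–H eclipsed; 8.6 + 8.3 + 4.2 = 21.1 kJ/mol.
COOH at 60° (staggered): F–COOH gauche, tBu–COOH gauche; 2.8 + 6.8 = 9.6 kJ/mol.
COOH at 120° (eclipsed): F–H eclipsed, tBu–COOH eclipsed, H–H eclipsed; 4.6 + 17.2 + 4.2 = 26.0 kJ/mol.
COOH at 180° (staggered): tBu–COOH gauche; 6.8 = 6.8 kJ/mol.
COOH at 240° (eclipsed): F–H eclipsed, tBu–H eclipsed, H–COOH eclipsed; 4.6 + 8.3 + 6.1 = 19.0 kJ/mol.
COOH at 300° (staggered): F–COOH gauche; 2.8 = 2.8 kJ/mol.
The minimum (2.8 kJ/mol) occurs with COOH at 300°.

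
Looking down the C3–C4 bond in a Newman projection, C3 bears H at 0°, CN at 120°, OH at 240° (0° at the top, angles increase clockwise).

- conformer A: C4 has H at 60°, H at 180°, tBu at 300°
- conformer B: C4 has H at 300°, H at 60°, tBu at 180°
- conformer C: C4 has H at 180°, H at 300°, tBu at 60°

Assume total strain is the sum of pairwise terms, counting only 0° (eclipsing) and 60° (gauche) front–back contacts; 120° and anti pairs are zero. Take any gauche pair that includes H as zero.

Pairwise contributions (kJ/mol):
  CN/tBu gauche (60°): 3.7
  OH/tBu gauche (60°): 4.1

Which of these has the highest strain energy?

B

A (staggered): OH–tBu gauche; 4.1 = 4.1 kJ/mol.
B (staggered): CN–tBu gauche, OH–tBu gauche; 3.7 + 4.1 = 7.8 kJ/mol.
C (staggered): CN–tBu gauche; 3.7 = 3.7 kJ/mol.
B has the highest total (7.8 kJ/mol).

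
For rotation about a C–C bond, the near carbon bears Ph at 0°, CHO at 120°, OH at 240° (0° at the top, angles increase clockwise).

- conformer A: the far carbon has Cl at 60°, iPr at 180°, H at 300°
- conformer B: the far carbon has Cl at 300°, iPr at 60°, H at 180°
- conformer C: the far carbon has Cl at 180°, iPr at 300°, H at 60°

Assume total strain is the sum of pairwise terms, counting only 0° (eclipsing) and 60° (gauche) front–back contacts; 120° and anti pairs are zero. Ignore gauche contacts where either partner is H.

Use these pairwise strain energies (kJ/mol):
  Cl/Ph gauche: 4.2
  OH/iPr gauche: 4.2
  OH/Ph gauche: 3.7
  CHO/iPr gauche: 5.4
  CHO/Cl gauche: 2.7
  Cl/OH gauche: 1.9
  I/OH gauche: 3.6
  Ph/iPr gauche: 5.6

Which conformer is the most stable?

C

A (staggered): Ph–Cl gauche, CHO–Cl gauche, CHO–iPr gauche, OH–iPr gauche; 4.2 + 2.7 + 5.4 + 4.2 = 16.5 kJ/mol.
B (staggered): Ph–Cl gauche, Ph–iPr gauche, CHO–iPr gauche, OH–Cl gauche; 4.2 + 5.6 + 5.4 + 1.9 = 17.1 kJ/mol.
C (staggered): Ph–iPr gauche, CHO–Cl gauche, OH–Cl gauche, OH–iPr gauche; 5.6 + 2.7 + 1.9 + 4.2 = 14.4 kJ/mol.
C has the lowest total (14.4 kJ/mol).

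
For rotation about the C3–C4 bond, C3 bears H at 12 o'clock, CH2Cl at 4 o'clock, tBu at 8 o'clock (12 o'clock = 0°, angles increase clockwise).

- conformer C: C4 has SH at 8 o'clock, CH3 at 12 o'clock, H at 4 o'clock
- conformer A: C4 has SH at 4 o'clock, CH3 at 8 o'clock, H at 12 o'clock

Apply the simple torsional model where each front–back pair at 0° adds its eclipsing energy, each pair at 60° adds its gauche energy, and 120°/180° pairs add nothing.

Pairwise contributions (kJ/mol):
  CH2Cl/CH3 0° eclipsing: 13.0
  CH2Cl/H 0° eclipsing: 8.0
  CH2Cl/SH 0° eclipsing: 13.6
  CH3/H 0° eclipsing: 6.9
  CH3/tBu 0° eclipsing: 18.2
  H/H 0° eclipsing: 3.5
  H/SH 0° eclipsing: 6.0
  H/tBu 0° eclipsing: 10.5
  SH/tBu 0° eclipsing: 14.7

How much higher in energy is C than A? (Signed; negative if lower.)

C (eclipsed): H–CH3 eclipsed, CH2Cl–H eclipsed, tBu–SH eclipsed; 6.9 + 8.0 + 14.7 = 29.6 kJ/mol.
A (eclipsed): H–H eclipsed, CH2Cl–SH eclipsed, tBu–CH3 eclipsed; 3.5 + 13.6 + 18.2 = 35.3 kJ/mol.
E(C) − E(A) = 29.6 − 35.3 = -5.7 kJ/mol.

-5.7 kJ/mol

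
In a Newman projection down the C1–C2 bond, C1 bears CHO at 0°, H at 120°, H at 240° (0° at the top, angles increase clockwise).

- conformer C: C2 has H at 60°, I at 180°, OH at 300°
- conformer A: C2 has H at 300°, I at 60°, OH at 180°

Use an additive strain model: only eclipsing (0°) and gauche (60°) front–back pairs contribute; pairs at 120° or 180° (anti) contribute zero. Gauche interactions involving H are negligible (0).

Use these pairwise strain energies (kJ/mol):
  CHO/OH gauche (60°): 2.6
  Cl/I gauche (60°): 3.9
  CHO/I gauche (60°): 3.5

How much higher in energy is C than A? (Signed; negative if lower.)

-0.9 kJ/mol

C (staggered): CHO(0°)/OH(300°) gauche 2.6 → 2.6 kJ/mol.
A (staggered): CHO(0°)/I(60°) gauche 3.5 → 3.5 kJ/mol.
E(C) − E(A) = 2.6 − 3.5 = -0.9 kJ/mol.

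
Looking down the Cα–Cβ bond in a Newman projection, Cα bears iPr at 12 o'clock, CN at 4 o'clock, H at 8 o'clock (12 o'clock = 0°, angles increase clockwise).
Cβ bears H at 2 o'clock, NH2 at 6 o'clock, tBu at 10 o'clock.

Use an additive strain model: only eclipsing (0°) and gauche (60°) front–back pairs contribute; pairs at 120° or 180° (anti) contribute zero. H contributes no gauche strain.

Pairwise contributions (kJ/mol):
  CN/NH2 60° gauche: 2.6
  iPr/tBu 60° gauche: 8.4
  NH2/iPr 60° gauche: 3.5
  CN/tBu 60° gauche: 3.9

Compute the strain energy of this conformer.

This conformer (staggered): iPr–tBu gauche, CN–NH2 gauche; 8.4 + 2.6 = 11.0 kJ/mol.

11.0 kJ/mol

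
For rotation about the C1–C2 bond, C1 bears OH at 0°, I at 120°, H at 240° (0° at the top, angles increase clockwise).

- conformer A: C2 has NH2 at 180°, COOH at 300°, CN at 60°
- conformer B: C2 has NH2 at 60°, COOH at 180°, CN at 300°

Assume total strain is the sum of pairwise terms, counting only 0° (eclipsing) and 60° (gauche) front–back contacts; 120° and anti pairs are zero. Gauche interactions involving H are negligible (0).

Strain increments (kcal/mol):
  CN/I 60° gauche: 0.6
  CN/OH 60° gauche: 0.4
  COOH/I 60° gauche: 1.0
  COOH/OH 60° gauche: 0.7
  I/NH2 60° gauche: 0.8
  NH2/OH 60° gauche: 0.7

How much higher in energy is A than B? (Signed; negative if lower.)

-0.4 kcal/mol

A is staggered. OH at 0° is gauche with COOH at 300° (0.7); OH at 0° is gauche with CN at 60° (0.4); I at 120° is gauche with NH2 at 180° (0.8); I at 120° is gauche with CN at 60° (0.6). Total 2.5 kcal/mol.
B is staggered. OH at 0° is gauche with NH2 at 60° (0.7); OH at 0° is gauche with CN at 300° (0.4); I at 120° is gauche with NH2 at 60° (0.8); I at 120° is gauche with COOH at 180° (1.0). Total 2.9 kcal/mol.
E(A) − E(B) = 2.5 − 2.9 = -0.4 kcal/mol.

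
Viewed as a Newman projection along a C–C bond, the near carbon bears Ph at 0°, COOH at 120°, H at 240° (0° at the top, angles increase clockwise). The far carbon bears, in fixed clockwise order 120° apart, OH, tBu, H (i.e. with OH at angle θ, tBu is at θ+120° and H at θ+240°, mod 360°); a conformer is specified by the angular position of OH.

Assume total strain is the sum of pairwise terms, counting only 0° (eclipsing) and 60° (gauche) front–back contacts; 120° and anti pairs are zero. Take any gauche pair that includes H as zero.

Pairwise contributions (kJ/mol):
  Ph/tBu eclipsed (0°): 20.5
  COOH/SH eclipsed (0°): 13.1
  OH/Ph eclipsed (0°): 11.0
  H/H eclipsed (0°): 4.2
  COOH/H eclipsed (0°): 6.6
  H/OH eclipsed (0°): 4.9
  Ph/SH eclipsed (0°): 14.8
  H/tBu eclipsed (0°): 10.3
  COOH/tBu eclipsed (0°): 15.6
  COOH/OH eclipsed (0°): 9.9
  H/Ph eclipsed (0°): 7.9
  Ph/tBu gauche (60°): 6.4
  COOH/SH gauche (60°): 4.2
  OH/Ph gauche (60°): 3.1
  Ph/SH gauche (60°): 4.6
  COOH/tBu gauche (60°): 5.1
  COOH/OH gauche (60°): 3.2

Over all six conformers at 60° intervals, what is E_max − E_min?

OH at 0° is eclipsed. Ph at 0° is eclipsed with OH at 0° (11.0); COOH at 120° is eclipsed with tBu at 120° (15.6); H at 240° is eclipsed with H at 240° (4.2). Total 30.8 kJ/mol.
OH at 60° is staggered. Ph at 0° is gauche with OH at 60° (3.1); COOH at 120° is gauche with OH at 60° (3.2); COOH at 120° is gauche with tBu at 180° (5.1). Total 11.4 kJ/mol.
OH at 120° is eclipsed. Ph at 0° is eclipsed with H at 0° (7.9); COOH at 120° is eclipsed with OH at 120° (9.9); H at 240° is eclipsed with tBu at 240° (10.3). Total 28.1 kJ/mol.
OH at 180° is staggered. Ph at 0° is gauche with tBu at 300° (6.4); COOH at 120° is gauche with OH at 180° (3.2). Total 9.6 kJ/mol.
OH at 240° is eclipsed. Ph at 0° is eclipsed with tBu at 0° (20.5); COOH at 120° is eclipsed with H at 120° (6.6); H at 240° is eclipsed with OH at 240° (4.9). Total 32.0 kJ/mol.
OH at 300° is staggered. Ph at 0° is gauche with OH at 300° (3.1); Ph at 0° is gauche with tBu at 60° (6.4); COOH at 120° is gauche with tBu at 60° (5.1). Total 14.6 kJ/mol.
Max at 240° (32.0 kJ/mol), min at 180° (9.6 kJ/mol); barrier = 22.4 kJ/mol.

22.4 kJ/mol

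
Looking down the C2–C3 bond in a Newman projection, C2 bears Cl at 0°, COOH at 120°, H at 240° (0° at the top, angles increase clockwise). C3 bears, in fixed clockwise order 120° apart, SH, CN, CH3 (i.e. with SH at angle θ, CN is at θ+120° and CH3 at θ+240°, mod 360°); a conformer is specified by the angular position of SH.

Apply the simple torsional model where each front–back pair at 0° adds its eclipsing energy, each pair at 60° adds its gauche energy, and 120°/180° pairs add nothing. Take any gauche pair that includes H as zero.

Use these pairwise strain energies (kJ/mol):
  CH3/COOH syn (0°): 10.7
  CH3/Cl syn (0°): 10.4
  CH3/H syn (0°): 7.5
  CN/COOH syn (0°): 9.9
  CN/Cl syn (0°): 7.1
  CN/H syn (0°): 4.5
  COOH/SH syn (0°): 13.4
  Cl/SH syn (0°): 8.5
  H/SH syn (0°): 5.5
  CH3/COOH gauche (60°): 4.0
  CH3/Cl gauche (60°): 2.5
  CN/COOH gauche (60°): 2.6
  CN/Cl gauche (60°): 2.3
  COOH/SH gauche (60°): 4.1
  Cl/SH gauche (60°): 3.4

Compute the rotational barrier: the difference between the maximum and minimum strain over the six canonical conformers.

16.0 kJ/mol

SH at 0° (eclipsed): Cl–SH eclipsed, COOH–CN eclipsed, H–CH3 eclipsed; 8.5 + 9.9 + 7.5 = 25.9 kJ/mol.
SH at 60° (staggered): Cl–SH gauche, Cl–CH3 gauche, COOH–SH gauche, COOH–CN gauche; 3.4 + 2.5 + 4.1 + 2.6 = 12.6 kJ/mol.
SH at 120° (eclipsed): Cl–CH3 eclipsed, COOH–SH eclipsed, H–CN eclipsed; 10.4 + 13.4 + 4.5 = 28.3 kJ/mol.
SH at 180° (staggered): Cl–CN gauche, Cl–CH3 gauche, COOH–SH gauche, COOH–CH3 gauche; 2.3 + 2.5 + 4.1 + 4.0 = 12.9 kJ/mol.
SH at 240° (eclipsed): Cl–CN eclipsed, COOH–CH3 eclipsed, H–SH eclipsed; 7.1 + 10.7 + 5.5 = 23.3 kJ/mol.
SH at 300° (staggered): Cl–SH gauche, Cl–CN gauche, COOH–CN gauche, COOH–CH3 gauche; 3.4 + 2.3 + 2.6 + 4.0 = 12.3 kJ/mol.
Max at 120° (28.3 kJ/mol), min at 300° (12.3 kJ/mol); barrier = 16.0 kJ/mol.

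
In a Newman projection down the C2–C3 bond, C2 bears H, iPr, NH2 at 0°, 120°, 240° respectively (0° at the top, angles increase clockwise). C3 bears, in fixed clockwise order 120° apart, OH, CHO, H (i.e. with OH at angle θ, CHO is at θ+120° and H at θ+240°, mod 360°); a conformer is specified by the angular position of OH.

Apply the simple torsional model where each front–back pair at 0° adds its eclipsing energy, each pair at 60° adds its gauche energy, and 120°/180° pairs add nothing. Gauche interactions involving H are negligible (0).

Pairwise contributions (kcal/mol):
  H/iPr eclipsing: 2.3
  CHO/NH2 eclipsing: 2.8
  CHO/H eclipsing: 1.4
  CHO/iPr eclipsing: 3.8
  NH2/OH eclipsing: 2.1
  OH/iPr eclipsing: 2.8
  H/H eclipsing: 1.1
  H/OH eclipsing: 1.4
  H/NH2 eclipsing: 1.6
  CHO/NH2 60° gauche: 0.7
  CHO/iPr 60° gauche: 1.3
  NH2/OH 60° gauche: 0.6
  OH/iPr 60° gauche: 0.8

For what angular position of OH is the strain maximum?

OH at 0° (eclipsed): H–OH eclipsed, iPr–CHO eclipsed, NH2–H eclipsed; 1.4 + 3.8 + 1.6 = 6.8 kcal/mol.
OH at 60° (staggered): iPr–OH gauche, iPr–CHO gauche, NH2–CHO gauche; 0.8 + 1.3 + 0.7 = 2.8 kcal/mol.
OH at 120° (eclipsed): H–H eclipsed, iPr–OH eclipsed, NH2–CHO eclipsed; 1.1 + 2.8 + 2.8 = 6.7 kcal/mol.
OH at 180° (staggered): iPr–OH gauche, NH2–OH gauche, NH2–CHO gauche; 0.8 + 0.6 + 0.7 = 2.1 kcal/mol.
OH at 240° (eclipsed): H–CHO eclipsed, iPr–H eclipsed, NH2–OH eclipsed; 1.4 + 2.3 + 2.1 = 5.8 kcal/mol.
OH at 300° (staggered): iPr–CHO gauche, NH2–OH gauche; 1.3 + 0.6 = 1.9 kcal/mol.
The maximum (6.8 kcal/mol) occurs with OH at 0°.

0°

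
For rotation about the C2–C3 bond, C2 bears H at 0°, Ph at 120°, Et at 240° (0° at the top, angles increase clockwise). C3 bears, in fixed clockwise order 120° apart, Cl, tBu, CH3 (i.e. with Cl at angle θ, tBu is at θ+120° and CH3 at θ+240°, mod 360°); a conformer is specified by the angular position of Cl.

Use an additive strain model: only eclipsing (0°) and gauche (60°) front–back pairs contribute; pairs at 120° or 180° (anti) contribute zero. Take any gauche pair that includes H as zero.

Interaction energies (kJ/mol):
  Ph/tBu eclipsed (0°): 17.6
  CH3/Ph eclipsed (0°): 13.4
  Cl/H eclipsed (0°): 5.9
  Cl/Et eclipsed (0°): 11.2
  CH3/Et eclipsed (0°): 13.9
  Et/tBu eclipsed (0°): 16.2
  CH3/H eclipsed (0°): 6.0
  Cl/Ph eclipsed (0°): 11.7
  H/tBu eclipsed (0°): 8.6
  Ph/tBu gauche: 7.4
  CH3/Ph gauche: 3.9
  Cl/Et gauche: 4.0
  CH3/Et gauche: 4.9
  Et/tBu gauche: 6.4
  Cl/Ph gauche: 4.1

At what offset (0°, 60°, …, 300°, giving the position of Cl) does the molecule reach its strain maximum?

0°

Cl at 0° (eclipsed): H(0°)/Cl(0°) eclipsed 5.9; Ph(120°)/tBu(120°) eclipsed 17.6; Et(240°)/CH3(240°) eclipsed 13.9 → 37.4 kJ/mol.
Cl at 60° (staggered): Ph(120°)/Cl(60°) gauche 4.1; Ph(120°)/tBu(180°) gauche 7.4; Et(240°)/tBu(180°) gauche 6.4; Et(240°)/CH3(300°) gauche 4.9 → 22.8 kJ/mol.
Cl at 120° (eclipsed): H(0°)/CH3(0°) eclipsed 6.0; Ph(120°)/Cl(120°) eclipsed 11.7; Et(240°)/tBu(240°) eclipsed 16.2 → 33.9 kJ/mol.
Cl at 180° (staggered): Ph(120°)/Cl(180°) gauche 4.1; Ph(120°)/CH3(60°) gauche 3.9; Et(240°)/Cl(180°) gauche 4.0; Et(240°)/tBu(300°) gauche 6.4 → 18.4 kJ/mol.
Cl at 240° (eclipsed): H(0°)/tBu(0°) eclipsed 8.6; Ph(120°)/CH3(120°) eclipsed 13.4; Et(240°)/Cl(240°) eclipsed 11.2 → 33.2 kJ/mol.
Cl at 300° (staggered): Ph(120°)/tBu(60°) gauche 7.4; Ph(120°)/CH3(180°) gauche 3.9; Et(240°)/Cl(300°) gauche 4.0; Et(240°)/CH3(180°) gauche 4.9 → 20.2 kJ/mol.
The maximum (37.4 kJ/mol) occurs with Cl at 0°.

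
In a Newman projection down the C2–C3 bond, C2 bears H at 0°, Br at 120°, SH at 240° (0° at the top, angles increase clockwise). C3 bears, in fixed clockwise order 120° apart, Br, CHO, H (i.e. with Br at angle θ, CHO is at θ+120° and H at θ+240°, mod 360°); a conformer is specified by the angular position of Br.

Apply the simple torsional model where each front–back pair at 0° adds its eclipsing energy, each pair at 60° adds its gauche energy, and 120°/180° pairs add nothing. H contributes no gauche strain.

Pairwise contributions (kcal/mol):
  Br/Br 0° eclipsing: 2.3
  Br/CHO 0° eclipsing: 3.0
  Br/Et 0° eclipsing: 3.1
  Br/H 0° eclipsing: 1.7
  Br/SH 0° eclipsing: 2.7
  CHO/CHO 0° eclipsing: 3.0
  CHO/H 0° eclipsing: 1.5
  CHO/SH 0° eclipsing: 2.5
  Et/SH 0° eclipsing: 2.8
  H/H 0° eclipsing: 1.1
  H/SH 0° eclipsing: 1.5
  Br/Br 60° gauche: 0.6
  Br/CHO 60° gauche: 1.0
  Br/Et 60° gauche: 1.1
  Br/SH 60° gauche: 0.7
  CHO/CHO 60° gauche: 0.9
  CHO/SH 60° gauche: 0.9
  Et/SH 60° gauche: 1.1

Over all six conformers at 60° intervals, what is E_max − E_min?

4.5 kcal/mol

Br at 0° (eclipsed): H(0°)/Br(0°) eclipsed 1.7; Br(120°)/CHO(120°) eclipsed 3.0; SH(240°)/H(240°) eclipsed 1.5 → 6.2 kcal/mol.
Br at 60° (staggered): Br(120°)/Br(60°) gauche 0.6; Br(120°)/CHO(180°) gauche 1.0; SH(240°)/CHO(180°) gauche 0.9 → 2.5 kcal/mol.
Br at 120° (eclipsed): H(0°)/H(0°) eclipsed 1.1; Br(120°)/Br(120°) eclipsed 2.3; SH(240°)/CHO(240°) eclipsed 2.5 → 5.9 kcal/mol.
Br at 180° (staggered): Br(120°)/Br(180°) gauche 0.6; SH(240°)/Br(180°) gauche 0.7; SH(240°)/CHO(300°) gauche 0.9 → 2.2 kcal/mol.
Br at 240° (eclipsed): H(0°)/CHO(0°) eclipsed 1.5; Br(120°)/H(120°) eclipsed 1.7; SH(240°)/Br(240°) eclipsed 2.7 → 5.9 kcal/mol.
Br at 300° (staggered): Br(120°)/CHO(60°) gauche 1.0; SH(240°)/Br(300°) gauche 0.7 → 1.7 kcal/mol.
Max at 0° (6.2 kcal/mol), min at 300° (1.7 kcal/mol); barrier = 4.5 kcal/mol.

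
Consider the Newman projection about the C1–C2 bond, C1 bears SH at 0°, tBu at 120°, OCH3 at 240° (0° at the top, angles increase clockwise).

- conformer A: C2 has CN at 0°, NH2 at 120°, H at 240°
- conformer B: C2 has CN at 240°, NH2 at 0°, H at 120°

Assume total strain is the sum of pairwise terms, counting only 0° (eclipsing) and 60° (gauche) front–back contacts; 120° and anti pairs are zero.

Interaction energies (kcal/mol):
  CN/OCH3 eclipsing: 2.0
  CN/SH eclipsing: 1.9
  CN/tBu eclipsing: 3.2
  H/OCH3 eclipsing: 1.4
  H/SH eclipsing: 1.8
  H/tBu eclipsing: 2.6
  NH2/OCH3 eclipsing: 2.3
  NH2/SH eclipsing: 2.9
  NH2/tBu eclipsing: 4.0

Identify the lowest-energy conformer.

A

A (eclipsed): SH–CN eclipsed, tBu–NH2 eclipsed, OCH3–H eclipsed; 1.9 + 4.0 + 1.4 = 7.3 kcal/mol.
B (eclipsed): SH–NH2 eclipsed, tBu–H eclipsed, OCH3–CN eclipsed; 2.9 + 2.6 + 2.0 = 7.5 kcal/mol.
A has the lowest total (7.3 kcal/mol).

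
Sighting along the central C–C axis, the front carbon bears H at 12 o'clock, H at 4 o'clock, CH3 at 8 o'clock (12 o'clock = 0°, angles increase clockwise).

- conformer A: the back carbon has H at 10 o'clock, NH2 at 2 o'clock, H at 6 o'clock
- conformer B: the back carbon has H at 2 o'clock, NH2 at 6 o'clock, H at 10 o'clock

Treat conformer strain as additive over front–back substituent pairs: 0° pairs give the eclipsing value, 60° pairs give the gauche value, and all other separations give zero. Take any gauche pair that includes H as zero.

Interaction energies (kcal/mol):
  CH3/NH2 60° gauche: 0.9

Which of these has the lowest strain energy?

A

A (staggered): no non-H gauche contacts → 0.0 kcal/mol.
B (staggered): CH3–NH2 gauche; 0.9 = 0.9 kcal/mol.
A has the lowest total (0.0 kcal/mol).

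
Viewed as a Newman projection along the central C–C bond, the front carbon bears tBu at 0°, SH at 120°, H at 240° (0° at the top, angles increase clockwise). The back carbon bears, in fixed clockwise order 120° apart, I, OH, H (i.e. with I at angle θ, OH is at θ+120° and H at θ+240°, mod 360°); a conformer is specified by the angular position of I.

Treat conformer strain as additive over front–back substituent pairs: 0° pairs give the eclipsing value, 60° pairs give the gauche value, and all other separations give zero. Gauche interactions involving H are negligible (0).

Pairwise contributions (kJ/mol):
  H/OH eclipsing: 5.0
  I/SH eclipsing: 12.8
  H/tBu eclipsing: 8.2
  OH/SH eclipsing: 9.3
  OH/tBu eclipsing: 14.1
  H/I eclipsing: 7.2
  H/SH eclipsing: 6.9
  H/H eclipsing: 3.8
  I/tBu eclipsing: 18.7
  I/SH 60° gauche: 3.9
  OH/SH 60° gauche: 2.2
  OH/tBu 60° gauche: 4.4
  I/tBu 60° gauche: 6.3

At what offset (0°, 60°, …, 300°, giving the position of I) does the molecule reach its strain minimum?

I at 0° (eclipsed): tBu(0°)/I(0°) eclipsed 18.7; SH(120°)/OH(120°) eclipsed 9.3; H(240°)/H(240°) eclipsed 3.8 → 31.8 kJ/mol.
I at 60° (staggered): tBu(0°)/I(60°) gauche 6.3; SH(120°)/I(60°) gauche 3.9; SH(120°)/OH(180°) gauche 2.2 → 12.4 kJ/mol.
I at 120° (eclipsed): tBu(0°)/H(0°) eclipsed 8.2; SH(120°)/I(120°) eclipsed 12.8; H(240°)/OH(240°) eclipsed 5.0 → 26.0 kJ/mol.
I at 180° (staggered): tBu(0°)/OH(300°) gauche 4.4; SH(120°)/I(180°) gauche 3.9 → 8.3 kJ/mol.
I at 240° (eclipsed): tBu(0°)/OH(0°) eclipsed 14.1; SH(120°)/H(120°) eclipsed 6.9; H(240°)/I(240°) eclipsed 7.2 → 28.2 kJ/mol.
I at 300° (staggered): tBu(0°)/I(300°) gauche 6.3; tBu(0°)/OH(60°) gauche 4.4; SH(120°)/OH(60°) gauche 2.2 → 12.9 kJ/mol.
The minimum (8.3 kJ/mol) occurs with I at 180°.

180°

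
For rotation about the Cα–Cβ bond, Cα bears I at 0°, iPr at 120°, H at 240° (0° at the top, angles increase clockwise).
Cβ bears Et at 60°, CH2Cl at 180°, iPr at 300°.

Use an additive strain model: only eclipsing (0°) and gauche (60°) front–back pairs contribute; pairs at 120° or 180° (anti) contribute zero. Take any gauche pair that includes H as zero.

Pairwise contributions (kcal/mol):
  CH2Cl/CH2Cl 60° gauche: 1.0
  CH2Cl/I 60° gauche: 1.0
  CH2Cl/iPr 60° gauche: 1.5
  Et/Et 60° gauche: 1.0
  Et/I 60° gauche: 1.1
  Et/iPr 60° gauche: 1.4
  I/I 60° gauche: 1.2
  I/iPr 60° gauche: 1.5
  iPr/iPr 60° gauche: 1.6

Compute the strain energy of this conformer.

5.5 kcal/mol

This conformer is staggered. I at 0° is gauche with Et at 60° (1.1); I at 0° is gauche with iPr at 300° (1.5); iPr at 120° is gauche with Et at 60° (1.4); iPr at 120° is gauche with CH2Cl at 180° (1.5). Total 5.5 kcal/mol.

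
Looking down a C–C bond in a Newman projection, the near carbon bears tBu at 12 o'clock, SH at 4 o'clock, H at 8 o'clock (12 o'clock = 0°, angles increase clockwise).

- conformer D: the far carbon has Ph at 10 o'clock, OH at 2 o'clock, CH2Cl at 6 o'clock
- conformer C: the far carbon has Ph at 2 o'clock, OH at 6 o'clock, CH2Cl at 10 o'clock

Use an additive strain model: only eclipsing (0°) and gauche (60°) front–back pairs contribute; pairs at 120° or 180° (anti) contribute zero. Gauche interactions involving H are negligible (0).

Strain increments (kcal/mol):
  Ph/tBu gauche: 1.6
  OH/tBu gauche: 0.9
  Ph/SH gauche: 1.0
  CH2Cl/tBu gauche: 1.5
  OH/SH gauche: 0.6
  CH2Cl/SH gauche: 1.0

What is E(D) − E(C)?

-0.6 kcal/mol

D is staggered. tBu at 0° is gauche with Ph at 300° (1.6); tBu at 0° is gauche with OH at 60° (0.9); SH at 120° is gauche with OH at 60° (0.6); SH at 120° is gauche with CH2Cl at 180° (1.0). Total 4.1 kcal/mol.
C is staggered. tBu at 0° is gauche with Ph at 60° (1.6); tBu at 0° is gauche with CH2Cl at 300° (1.5); SH at 120° is gauche with Ph at 60° (1.0); SH at 120° is gauche with OH at 180° (0.6). Total 4.7 kcal/mol.
E(D) − E(C) = 4.1 − 4.7 = -0.6 kcal/mol.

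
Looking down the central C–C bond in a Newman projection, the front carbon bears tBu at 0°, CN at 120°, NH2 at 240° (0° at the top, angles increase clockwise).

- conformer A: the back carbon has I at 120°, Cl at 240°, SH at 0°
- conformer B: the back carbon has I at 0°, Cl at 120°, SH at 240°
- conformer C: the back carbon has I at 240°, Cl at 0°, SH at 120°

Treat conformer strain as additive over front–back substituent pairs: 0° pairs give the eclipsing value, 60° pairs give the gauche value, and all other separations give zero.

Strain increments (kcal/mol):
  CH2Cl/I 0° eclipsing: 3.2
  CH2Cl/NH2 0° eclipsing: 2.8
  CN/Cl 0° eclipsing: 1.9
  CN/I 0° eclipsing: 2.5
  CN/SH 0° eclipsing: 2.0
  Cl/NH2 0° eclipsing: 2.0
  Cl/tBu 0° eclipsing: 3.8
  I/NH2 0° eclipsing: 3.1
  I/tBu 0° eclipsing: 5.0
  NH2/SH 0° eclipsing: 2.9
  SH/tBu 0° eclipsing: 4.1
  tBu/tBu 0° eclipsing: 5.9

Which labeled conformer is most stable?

A (eclipsed): tBu(0°)/SH(0°) eclipsed 4.1; CN(120°)/I(120°) eclipsed 2.5; NH2(240°)/Cl(240°) eclipsed 2.0 → 8.6 kcal/mol.
B (eclipsed): tBu(0°)/I(0°) eclipsed 5.0; CN(120°)/Cl(120°) eclipsed 1.9; NH2(240°)/SH(240°) eclipsed 2.9 → 9.8 kcal/mol.
C (eclipsed): tBu(0°)/Cl(0°) eclipsed 3.8; CN(120°)/SH(120°) eclipsed 2.0; NH2(240°)/I(240°) eclipsed 3.1 → 8.9 kcal/mol.
A has the lowest total (8.6 kcal/mol).

A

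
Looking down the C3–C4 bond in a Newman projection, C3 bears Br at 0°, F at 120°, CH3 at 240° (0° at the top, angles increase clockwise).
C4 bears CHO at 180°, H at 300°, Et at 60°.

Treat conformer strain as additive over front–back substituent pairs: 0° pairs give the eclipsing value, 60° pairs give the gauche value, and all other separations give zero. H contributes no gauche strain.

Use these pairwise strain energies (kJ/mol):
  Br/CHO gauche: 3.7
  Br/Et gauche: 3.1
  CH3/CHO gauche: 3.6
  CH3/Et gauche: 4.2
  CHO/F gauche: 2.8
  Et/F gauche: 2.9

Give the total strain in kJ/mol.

This conformer (staggered): Br(0°)/Et(60°) gauche 3.1; F(120°)/CHO(180°) gauche 2.8; F(120°)/Et(60°) gauche 2.9; CH3(240°)/CHO(180°) gauche 3.6 → 12.4 kJ/mol.

12.4 kJ/mol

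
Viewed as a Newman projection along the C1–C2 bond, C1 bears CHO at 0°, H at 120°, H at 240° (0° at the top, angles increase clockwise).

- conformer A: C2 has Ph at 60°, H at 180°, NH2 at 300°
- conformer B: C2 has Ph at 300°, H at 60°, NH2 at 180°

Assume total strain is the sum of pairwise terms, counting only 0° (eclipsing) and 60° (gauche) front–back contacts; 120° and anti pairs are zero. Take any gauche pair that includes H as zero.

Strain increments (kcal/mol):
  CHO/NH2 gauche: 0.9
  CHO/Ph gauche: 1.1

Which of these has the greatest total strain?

A

A (staggered): CHO(0°)/Ph(60°) gauche 1.1; CHO(0°)/NH2(300°) gauche 0.9 → 2.0 kcal/mol.
B (staggered): CHO(0°)/Ph(300°) gauche 1.1 → 1.1 kcal/mol.
A has the highest total (2.0 kcal/mol).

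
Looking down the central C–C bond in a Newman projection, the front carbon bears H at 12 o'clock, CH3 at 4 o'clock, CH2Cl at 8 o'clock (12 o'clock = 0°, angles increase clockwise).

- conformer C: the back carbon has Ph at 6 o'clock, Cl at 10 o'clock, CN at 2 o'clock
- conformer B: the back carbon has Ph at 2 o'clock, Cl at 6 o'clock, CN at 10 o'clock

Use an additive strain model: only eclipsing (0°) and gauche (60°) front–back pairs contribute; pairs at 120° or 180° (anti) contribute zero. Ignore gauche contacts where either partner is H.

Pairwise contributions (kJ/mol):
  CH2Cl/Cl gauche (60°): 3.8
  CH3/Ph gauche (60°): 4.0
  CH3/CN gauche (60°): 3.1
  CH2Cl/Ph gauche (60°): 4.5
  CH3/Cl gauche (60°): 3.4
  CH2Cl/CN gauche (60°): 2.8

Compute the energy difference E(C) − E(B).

C (staggered): CH3–Ph gauche, CH3–CN gauche, CH2Cl–Ph gauche, CH2Cl–Cl gauche; 4.0 + 3.1 + 4.5 + 3.8 = 15.4 kJ/mol.
B (staggered): CH3–Ph gauche, CH3–Cl gauche, CH2Cl–Cl gauche, CH2Cl–CN gauche; 4.0 + 3.4 + 3.8 + 2.8 = 14.0 kJ/mol.
E(C) − E(B) = 15.4 − 14.0 = +1.4 kJ/mol.

+1.4 kJ/mol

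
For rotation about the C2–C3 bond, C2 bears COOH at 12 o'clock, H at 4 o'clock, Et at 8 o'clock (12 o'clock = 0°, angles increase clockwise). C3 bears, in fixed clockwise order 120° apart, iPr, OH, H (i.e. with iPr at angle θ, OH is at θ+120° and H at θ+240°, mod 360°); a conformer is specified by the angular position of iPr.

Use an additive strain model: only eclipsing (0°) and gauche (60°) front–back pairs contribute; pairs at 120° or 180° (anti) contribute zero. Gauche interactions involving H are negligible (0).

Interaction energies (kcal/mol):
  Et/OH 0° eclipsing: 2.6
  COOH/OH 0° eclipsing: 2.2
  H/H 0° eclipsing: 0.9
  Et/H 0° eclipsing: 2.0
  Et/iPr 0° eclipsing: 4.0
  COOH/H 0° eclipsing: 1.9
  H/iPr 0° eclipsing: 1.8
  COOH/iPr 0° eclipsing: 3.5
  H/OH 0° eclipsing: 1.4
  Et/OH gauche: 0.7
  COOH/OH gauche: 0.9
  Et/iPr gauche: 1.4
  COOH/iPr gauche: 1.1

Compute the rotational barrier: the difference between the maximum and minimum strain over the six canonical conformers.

iPr at 0° is eclipsed. COOH at 0° is eclipsed with iPr at 0° (3.5); H at 120° is eclipsed with OH at 120° (1.4); Et at 240° is eclipsed with H at 240° (2.0). Total 6.9 kcal/mol.
iPr at 60° is staggered. COOH at 0° is gauche with iPr at 60° (1.1); Et at 240° is gauche with OH at 180° (0.7). Total 1.8 kcal/mol.
iPr at 120° is eclipsed. COOH at 0° is eclipsed with H at 0° (1.9); H at 120° is eclipsed with iPr at 120° (1.8); Et at 240° is eclipsed with OH at 240° (2.6). Total 6.3 kcal/mol.
iPr at 180° is staggered. COOH at 0° is gauche with OH at 300° (0.9); Et at 240° is gauche with iPr at 180° (1.4); Et at 240° is gauche with OH at 300° (0.7). Total 3.0 kcal/mol.
iPr at 240° is eclipsed. COOH at 0° is eclipsed with OH at 0° (2.2); H at 120° is eclipsed with H at 120° (0.9); Et at 240° is eclipsed with iPr at 240° (4.0). Total 7.1 kcal/mol.
iPr at 300° is staggered. COOH at 0° is gauche with iPr at 300° (1.1); COOH at 0° is gauche with OH at 60° (0.9); Et at 240° is gauche with iPr at 300° (1.4). Total 3.4 kcal/mol.
Max at 240° (7.1 kcal/mol), min at 60° (1.8 kcal/mol); barrier = 5.3 kcal/mol.

5.3 kcal/mol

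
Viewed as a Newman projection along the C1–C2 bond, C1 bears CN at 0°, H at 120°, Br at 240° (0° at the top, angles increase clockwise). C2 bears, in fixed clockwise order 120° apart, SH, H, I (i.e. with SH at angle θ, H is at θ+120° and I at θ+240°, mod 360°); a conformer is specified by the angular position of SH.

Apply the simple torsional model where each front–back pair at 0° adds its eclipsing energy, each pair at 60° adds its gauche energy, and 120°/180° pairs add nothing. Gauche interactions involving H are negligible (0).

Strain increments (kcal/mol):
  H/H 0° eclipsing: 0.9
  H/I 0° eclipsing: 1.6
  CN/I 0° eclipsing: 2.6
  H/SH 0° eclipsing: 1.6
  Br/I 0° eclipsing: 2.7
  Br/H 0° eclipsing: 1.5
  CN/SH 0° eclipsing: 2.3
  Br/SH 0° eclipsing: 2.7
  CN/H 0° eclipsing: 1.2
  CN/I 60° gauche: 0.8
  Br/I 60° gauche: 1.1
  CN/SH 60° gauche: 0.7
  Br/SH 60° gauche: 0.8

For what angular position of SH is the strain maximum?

0°

SH at 0° (eclipsed): CN–SH eclipsed, H–H eclipsed, Br–I eclipsed; 2.3 + 0.9 + 2.7 = 5.9 kcal/mol.
SH at 60° (staggered): CN–SH gauche, CN–I gauche, Br–I gauche; 0.7 + 0.8 + 1.1 = 2.6 kcal/mol.
SH at 120° (eclipsed): CN–I eclipsed, H–SH eclipsed, Br–H eclipsed; 2.6 + 1.6 + 1.5 = 5.7 kcal/mol.
SH at 180° (staggered): CN–I gauche, Br–SH gauche; 0.8 + 0.8 = 1.6 kcal/mol.
SH at 240° (eclipsed): CN–H eclipsed, H–I eclipsed, Br–SH eclipsed; 1.2 + 1.6 + 2.7 = 5.5 kcal/mol.
SH at 300° (staggered): CN–SH gauche, Br–SH gauche, Br–I gauche; 0.7 + 0.8 + 1.1 = 2.6 kcal/mol.
The maximum (5.9 kcal/mol) occurs with SH at 0°.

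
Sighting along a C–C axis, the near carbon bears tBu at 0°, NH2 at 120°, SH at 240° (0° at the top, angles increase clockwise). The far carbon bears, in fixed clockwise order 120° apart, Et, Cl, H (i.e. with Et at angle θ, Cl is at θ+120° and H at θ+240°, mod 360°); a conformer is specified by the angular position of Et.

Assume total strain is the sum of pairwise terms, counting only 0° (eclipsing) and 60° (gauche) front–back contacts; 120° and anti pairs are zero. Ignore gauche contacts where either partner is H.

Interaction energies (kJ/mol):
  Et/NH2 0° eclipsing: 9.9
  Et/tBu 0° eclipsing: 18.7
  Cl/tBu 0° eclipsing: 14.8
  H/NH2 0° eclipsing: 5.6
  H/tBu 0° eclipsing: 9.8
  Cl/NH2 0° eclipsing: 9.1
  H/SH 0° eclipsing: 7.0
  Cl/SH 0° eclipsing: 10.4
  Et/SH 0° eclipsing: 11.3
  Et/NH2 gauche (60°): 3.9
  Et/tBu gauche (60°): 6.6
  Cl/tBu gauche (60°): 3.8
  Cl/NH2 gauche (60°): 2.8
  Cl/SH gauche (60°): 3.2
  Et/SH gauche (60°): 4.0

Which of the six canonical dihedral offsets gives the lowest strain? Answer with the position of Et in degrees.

180°

Et at 0° is eclipsed. tBu at 0° is eclipsed with Et at 0° (18.7); NH2 at 120° is eclipsed with Cl at 120° (9.1); SH at 240° is eclipsed with H at 240° (7.0). Total 34.8 kJ/mol.
Et at 60° is staggered. tBu at 0° is gauche with Et at 60° (6.6); NH2 at 120° is gauche with Et at 60° (3.9); NH2 at 120° is gauche with Cl at 180° (2.8); SH at 240° is gauche with Cl at 180° (3.2). Total 16.5 kJ/mol.
Et at 120° is eclipsed. tBu at 0° is eclipsed with H at 0° (9.8); NH2 at 120° is eclipsed with Et at 120° (9.9); SH at 240° is eclipsed with Cl at 240° (10.4). Total 30.1 kJ/mol.
Et at 180° is staggered. tBu at 0° is gauche with Cl at 300° (3.8); NH2 at 120° is gauche with Et at 180° (3.9); SH at 240° is gauche with Et at 180° (4.0); SH at 240° is gauche with Cl at 300° (3.2). Total 14.9 kJ/mol.
Et at 240° is eclipsed. tBu at 0° is eclipsed with Cl at 0° (14.8); NH2 at 120° is eclipsed with H at 120° (5.6); SH at 240° is eclipsed with Et at 240° (11.3). Total 31.7 kJ/mol.
Et at 300° is staggered. tBu at 0° is gauche with Et at 300° (6.6); tBu at 0° is gauche with Cl at 60° (3.8); NH2 at 120° is gauche with Cl at 60° (2.8); SH at 240° is gauche with Et at 300° (4.0). Total 17.2 kJ/mol.
The minimum (14.9 kJ/mol) occurs with Et at 180°.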